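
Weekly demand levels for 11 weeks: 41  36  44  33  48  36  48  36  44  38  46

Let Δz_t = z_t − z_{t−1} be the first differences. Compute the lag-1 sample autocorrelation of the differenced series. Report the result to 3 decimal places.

-0.928

First differences Δz: -5, 8, -11, 15, -12, 12, -12, 8, -6, 8
Mean of differences = 0.5000
Numerator Σ(Δz_t−Δz̄)(Δz_{t+1}−Δz̄) = -954.2500
Denominator Σ(Δz_t−Δz̄)² = 1028.5000
r_1(Δz) = -954.2500 / 1028.5000 = -0.928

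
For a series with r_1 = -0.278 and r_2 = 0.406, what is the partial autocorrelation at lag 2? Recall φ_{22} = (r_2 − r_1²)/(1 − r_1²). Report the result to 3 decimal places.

0.356

φ_{22} = (r_2 − r_1²) / (1 − r_1²)
r_1² = (-0.278)² = 0.077284
Numerator = 0.406 − 0.0773 = 0.3287; denominator = 1 − 0.0773 = 0.9227
φ_{22} = 0.3287 / 0.9227 = 0.356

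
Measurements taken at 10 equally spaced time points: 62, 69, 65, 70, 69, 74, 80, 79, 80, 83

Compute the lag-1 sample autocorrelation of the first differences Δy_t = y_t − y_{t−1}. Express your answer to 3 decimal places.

First differences Δy: 7, -4, 5, -1, 5, 6, -1, 1, 3
Mean of differences = 2.3333
Numerator Σ(Δy_t−Δȳ)(Δy_{t+1}−Δȳ) = -63.1111
Denominator Σ(Δy_t−Δȳ)² = 114.0000
r_1(Δy) = -63.1111 / 114.0000 = -0.554

-0.554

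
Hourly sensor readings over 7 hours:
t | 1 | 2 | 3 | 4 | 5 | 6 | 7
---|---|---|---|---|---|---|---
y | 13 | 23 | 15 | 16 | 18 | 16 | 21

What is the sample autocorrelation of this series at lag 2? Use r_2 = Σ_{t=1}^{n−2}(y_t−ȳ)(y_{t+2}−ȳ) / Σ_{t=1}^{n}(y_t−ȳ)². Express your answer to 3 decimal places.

Mean ȳ = (13 + 23 + 15 + 16 + 18 + 16 + 21)/7 = 17.4286
Σ(y_t−ȳ)(y_{t+2}−ȳ) = (10.7551) + (-7.9592) + (-1.3878) + (2.0408) + (2.0408) = 5.4898
Denominator Σ(y_t−ȳ)² = 73.7143
r_2 = 5.4898 / 73.7143 = 0.074

0.074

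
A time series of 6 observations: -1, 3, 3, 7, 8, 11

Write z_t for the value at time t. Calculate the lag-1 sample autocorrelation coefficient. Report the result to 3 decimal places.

Mean z̄ = (-1 + 3 + 3 + 7 + 8 + 11)/6 = 5.1667
Deviations from mean: -6.1667, -2.1667, -2.1667, 1.8333, 2.8333, 5.8333
Σ(z_t−z̄)(z_{t+1}−z̄) = (13.3611) + (4.6944) + (-3.9722) + (5.1944) + (16.5278) = 35.8056
Denominator Σ(z_t−z̄)² = 92.8333
r_1 = 35.8056 / 92.8333 = 0.386

0.386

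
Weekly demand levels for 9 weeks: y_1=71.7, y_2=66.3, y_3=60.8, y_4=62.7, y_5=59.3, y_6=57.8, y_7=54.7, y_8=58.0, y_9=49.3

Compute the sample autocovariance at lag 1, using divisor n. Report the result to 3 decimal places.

Mean ȳ = (71.7 + 66.3 + 60.8 + 62.7 + 59.3 + 57.8 + 54.7 + 58.0 + 49.3)/9 = 60.0667
Σ_{t=1}^{8}(y_t−ȳ)(y_{t+1}−ȳ) = 124.2422
γ_1 = 124.2422 / 9 = 13.805

13.805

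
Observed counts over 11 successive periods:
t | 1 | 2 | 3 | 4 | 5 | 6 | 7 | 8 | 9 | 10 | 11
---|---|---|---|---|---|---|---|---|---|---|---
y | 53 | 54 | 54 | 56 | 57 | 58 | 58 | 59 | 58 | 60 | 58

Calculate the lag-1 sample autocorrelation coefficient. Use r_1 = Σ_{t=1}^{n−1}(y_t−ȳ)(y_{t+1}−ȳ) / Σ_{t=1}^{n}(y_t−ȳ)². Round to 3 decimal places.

Mean ȳ = (53 + 54 + 54 + 56 + 57 + 58 + 58 + 59 + 58 + 60 + 58)/11 = 56.8182
Numerator Σ_{t=1}^{10}(y_t−ȳ)(y_{t+1}−ȳ) = 35.1488
Denominator Σ(y_t−ȳ)² = 51.6364
r_1 = 35.1488 / 51.6364 = 0.681

0.681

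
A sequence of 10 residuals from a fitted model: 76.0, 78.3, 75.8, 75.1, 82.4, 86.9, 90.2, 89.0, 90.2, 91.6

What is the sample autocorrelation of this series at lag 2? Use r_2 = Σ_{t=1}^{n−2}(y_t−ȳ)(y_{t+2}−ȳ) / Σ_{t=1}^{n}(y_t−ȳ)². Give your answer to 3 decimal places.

0.443

Mean ȳ = (76.0 + 78.3 + 75.8 + 75.1 + 82.4 + 86.9 + 90.2 + 89.0 + 90.2 + 91.6)/10 = 83.5500
Numerator Σ_{t=1}^{8}(y_t−ȳ)(y_{t+2}−ȳ) = 182.1850
Denominator Σ(y_t−ȳ)² = 411.5250
r_2 = 182.1850 / 411.5250 = 0.443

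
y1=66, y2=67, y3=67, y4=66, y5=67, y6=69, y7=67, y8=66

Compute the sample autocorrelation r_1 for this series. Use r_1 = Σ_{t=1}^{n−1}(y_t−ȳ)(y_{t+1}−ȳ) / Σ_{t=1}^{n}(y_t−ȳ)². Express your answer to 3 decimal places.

Mean ȳ = (66 + 67 + 67 + 66 + 67 + 69 + 67 + 66)/8 = 66.8750
Deviations from mean: -0.8750, 0.1250, 0.1250, -0.8750, 0.1250, 2.1250, 0.1250, -0.8750
Σ(y_t−ȳ)(y_{t+1}−ȳ) = (-0.1094) + (0.0156) + (-0.1094) + (-0.1094) + (0.2656) + (0.2656) + (-0.1094) = 0.1094
Denominator Σ(y_t−ȳ)² = 6.8750
r_1 = 0.1094 / 6.8750 = 0.016

0.016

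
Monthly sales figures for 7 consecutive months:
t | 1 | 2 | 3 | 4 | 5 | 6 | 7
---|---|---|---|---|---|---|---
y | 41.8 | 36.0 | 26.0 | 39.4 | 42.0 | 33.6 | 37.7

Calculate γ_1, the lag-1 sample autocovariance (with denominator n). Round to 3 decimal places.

Mean ȳ = (41.8 + 36.0 + 26.0 + 39.4 + 42.0 + 33.6 + 37.7)/7 = 36.6429
Deviations: 5.1571, -0.6429, -10.6429, 2.7571, 5.3571, -3.0429, 1.0571
Σ_{t=1}^{6}(y_t−ȳ)(y_{t+1}−ȳ) = -30.5647
γ_1 = -30.5647 / 7 = -4.366

-4.366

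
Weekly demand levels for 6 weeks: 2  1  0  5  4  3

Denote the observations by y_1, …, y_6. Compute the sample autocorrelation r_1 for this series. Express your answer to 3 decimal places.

0.157

Mean ȳ = (2 + 1 + 0 + 5 + 4 + 3)/6 = 2.5000
Numerator Σ_{t=1}^{5}(y_t−ȳ)(y_{t+1}−ȳ) = 2.7500
Denominator Σ(y_t−ȳ)² = 17.5000
r_1 = 2.7500 / 17.5000 = 0.157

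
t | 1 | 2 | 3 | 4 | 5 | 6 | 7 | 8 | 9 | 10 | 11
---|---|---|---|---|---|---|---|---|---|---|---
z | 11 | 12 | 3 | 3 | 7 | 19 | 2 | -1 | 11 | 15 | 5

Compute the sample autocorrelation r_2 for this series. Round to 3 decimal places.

-0.706

Mean z̄ = (11 + 12 + 3 + 3 + 7 + 19 + 2 − 1 + 11 + 15 + 5)/11 = 7.9091
Numerator Σ_{t=1}^{9}(z_t−z̄)(z_{t+2}−z̄) = -269.1074
Denominator Σ(z_t−z̄)² = 380.9091
r_2 = -269.1074 / 380.9091 = -0.706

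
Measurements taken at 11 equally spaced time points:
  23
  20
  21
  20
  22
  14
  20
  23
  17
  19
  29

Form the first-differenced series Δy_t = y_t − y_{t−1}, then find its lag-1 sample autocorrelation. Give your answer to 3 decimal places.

First differences Δy: -3, 1, -1, 2, -8, 6, 3, -6, 2, 10
Mean of differences = 0.6000
Numerator Σ(Δy_t−Δȳ)(Δy_{t+1}−Δȳ) = -61.7600
Denominator Σ(Δy_t−Δȳ)² = 260.4000
r_1(Δy) = -61.7600 / 260.4000 = -0.237

-0.237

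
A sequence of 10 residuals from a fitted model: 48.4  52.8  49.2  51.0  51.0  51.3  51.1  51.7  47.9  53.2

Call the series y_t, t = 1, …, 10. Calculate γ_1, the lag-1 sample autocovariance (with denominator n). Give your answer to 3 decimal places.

Mean ȳ = (48.4 + 52.8 + 49.2 + 51.0 + 51.0 + 51.3 + 51.1 + 51.7 + 47.9 + 53.2)/10 = 50.7600
Σ_{t=1}^{9}(y_t−ȳ)(y_{t+1}−ȳ) = -17.3476
γ_1 = -17.3476 / 10 = -1.735

-1.735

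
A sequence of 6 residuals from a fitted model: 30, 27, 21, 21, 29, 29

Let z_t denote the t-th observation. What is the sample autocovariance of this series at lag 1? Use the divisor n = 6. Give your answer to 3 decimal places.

3.162

Mean z̄ = (30 + 27 + 21 + 21 + 29 + 29)/6 = 26.1667
Deviations: 3.8333, 0.8333, -5.1667, -5.1667, 2.8333, 2.8333
Σ_{t=1}^{5}(z_t−z̄)(z_{t+1}−z̄) = 18.9722
γ_1 = 18.9722 / 6 = 3.162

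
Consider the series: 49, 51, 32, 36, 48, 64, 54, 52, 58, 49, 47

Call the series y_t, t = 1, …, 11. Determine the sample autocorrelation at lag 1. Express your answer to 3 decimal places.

0.374

Mean ȳ = (49 + 51 + 32 + 36 + 48 + 64 + 54 + 52 + 58 + 49 + 47)/11 = 49.0909
Numerator Σ_{t=1}^{10}(y_t−ȳ)(y_{t+1}−ȳ) = 301.7190
Denominator Σ(y_t−ȳ)² = 806.9091
r_1 = 301.7190 / 806.9091 = 0.374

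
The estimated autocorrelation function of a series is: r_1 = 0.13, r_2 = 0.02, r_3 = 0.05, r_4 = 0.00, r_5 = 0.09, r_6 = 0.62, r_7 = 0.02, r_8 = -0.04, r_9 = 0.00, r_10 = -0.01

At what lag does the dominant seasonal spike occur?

The largest autocorrelation is r_6 = 0.62; the remaining lags stay at or below 0.13.
The dominant spike at lag 6 indicates a seasonal period of 6.

6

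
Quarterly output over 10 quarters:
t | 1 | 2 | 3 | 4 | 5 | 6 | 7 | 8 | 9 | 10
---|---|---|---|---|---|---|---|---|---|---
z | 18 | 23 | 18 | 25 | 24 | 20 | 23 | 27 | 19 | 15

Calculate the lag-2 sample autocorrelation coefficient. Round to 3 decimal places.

Mean z̄ = (18 + 23 + 18 + 25 + 24 + 20 + 23 + 27 + 19 + 15)/10 = 21.2000
Numerator Σ_{t=1}^{8}(z_t−z̄)(z_{t+2}−z̄) = -38.2800
Denominator Σ(z_t−z̄)² = 127.6000
r_2 = -38.2800 / 127.6000 = -0.300

-0.300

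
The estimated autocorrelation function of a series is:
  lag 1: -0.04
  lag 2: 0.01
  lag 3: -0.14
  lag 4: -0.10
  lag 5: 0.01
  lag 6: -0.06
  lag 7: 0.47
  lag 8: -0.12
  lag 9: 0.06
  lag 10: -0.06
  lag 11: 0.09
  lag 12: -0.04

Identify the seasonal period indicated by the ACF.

7

The largest autocorrelation is r_7 = 0.47; the remaining lags stay at or below 0.09.
The dominant spike at lag 7 indicates a seasonal period of 7.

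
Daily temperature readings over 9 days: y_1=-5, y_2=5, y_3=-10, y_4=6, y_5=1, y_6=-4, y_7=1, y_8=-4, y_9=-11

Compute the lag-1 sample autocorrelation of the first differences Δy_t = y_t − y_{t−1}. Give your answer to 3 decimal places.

First differences Δy: 10, -15, 16, -5, -5, 5, -5, -7
Mean of differences = -0.7500
Numerator Σ(Δy_t−Δȳ)(Δy_{t+1}−Δȳ) = -467.3125
Denominator Σ(Δy_t−Δȳ)² = 725.5000
r_1(Δy) = -467.3125 / 725.5000 = -0.644

-0.644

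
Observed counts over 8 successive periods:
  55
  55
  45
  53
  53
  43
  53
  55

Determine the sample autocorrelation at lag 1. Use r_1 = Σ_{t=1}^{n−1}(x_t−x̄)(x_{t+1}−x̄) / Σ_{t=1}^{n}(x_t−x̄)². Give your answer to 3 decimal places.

-0.242

Mean x̄ = (55 + 55 + 45 + 53 + 53 + 43 + 53 + 55)/8 = 51.5000
Deviations from mean: 3.5000, 3.5000, -6.5000, 1.5000, 1.5000, -8.5000, 1.5000, 3.5000
Numerator Σ_{t=1}^{7}(x_t−x̄)(x_{t+1}−x̄) = -38.2500
Denominator Σ(x_t−x̄)² = 158.0000
r_1 = -38.2500 / 158.0000 = -0.242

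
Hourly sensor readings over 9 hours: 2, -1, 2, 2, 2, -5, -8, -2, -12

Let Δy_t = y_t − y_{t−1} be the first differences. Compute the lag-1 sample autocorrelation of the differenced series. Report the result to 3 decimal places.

First differences Δy: -3, 3, 0, 0, -7, -3, 6, -10
Mean of differences = -1.7500
Numerator Σ(Δy_t−Δȳ)(Δy_{t+1}−Δȳ) = -70.8125
Denominator Σ(Δy_t−Δȳ)² = 187.5000
r_1(Δy) = -70.8125 / 187.5000 = -0.378

-0.378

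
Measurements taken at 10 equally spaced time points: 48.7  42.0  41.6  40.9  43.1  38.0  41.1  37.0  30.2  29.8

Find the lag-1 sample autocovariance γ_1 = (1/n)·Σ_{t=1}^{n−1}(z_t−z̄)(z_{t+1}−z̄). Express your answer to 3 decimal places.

13.728

Mean z̄ = (48.7 + 42.0 + 41.6 + 40.9 + 43.1 + 38.0 + 41.1 + 37.0 + 30.2 + 29.8)/10 = 39.2400
Σ_{t=1}^{9}(z_t−z̄)(z_{t+1}−z̄) = 137.2764
γ_1 = 137.2764 / 10 = 13.728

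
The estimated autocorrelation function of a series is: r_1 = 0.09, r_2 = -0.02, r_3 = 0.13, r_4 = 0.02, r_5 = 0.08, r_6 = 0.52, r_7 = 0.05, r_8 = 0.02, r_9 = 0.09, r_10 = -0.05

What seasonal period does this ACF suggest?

6

The largest autocorrelation is r_6 = 0.52; the remaining lags stay at or below 0.13.
The dominant spike at lag 6 indicates a seasonal period of 6.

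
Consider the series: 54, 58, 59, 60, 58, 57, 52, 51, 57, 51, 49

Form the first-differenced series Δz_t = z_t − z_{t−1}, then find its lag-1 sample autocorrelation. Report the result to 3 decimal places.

-0.153

First differences Δz: 4, 1, 1, -2, -1, -5, -1, 6, -6, -2
Mean of differences = -0.5000
Numerator Σ(Δz_t−Δz̄)(Δz_{t+1}−Δz̄) = -18.7500
Denominator Σ(Δz_t−Δz̄)² = 122.5000
r_1(Δz) = -18.7500 / 122.5000 = -0.153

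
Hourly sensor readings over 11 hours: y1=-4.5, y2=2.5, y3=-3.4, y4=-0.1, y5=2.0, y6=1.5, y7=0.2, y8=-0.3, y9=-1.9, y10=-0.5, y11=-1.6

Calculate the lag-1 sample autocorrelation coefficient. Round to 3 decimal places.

-0.302

Mean ȳ = (-4.5 + 2.5 − 3.4 − 0.1 + 2.0 + 1.5 + 0.2 − 0.3 − 1.9 − 0.5 − 1.6)/11 = -0.5545
Numerator Σ_{t=1}^{10}(y_t−ȳ)(y_{t+1}−ȳ) = -14.3575
Denominator Σ(y_t−ȳ)² = 47.4873
r_1 = -14.3575 / 47.4873 = -0.302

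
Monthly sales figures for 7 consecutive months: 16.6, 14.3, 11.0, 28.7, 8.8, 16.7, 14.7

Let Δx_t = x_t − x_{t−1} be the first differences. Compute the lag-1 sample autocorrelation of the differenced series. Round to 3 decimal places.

First differences Δx: -2.3, -3.3, 17.7, -19.9, 7.9, -2.0
Mean of differences = -0.3167
Numerator Σ(Δx_t−Δx̄)(Δx_{t+1}−Δx̄) = -575.4003
Denominator Σ(Δx_t−Δx̄)² = 791.2883
r_1(Δx) = -575.4003 / 791.2883 = -0.727

-0.727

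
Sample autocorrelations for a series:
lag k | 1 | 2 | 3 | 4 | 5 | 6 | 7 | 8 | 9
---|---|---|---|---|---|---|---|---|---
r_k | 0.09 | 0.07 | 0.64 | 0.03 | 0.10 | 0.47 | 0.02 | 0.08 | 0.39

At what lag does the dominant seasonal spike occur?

3

The largest autocorrelation is r_3 = 0.64, with weaker echoes at lags 6 (0.47) and 9 (0.39); the remaining lags stay at or below 0.10.
The dominant spike at lag 3 indicates a seasonal period of 3.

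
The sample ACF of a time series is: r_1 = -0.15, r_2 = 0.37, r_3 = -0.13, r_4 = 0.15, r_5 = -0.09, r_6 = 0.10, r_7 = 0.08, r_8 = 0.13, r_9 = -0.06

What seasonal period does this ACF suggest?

The largest autocorrelation is r_2 = 0.37, with a weaker echo at lag 4 (0.15); the remaining lags stay at or below 0.13.
The dominant spike at lag 2 indicates a seasonal period of 2.

2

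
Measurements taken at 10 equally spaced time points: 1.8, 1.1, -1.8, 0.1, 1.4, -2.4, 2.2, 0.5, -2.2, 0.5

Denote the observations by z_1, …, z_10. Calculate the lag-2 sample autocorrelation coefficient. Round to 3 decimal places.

-0.339

Mean z̄ = (1.8 + 1.1 − 1.8 + 0.1 + 1.4 − 2.4 + 2.2 + 0.5 − 2.2 + 0.5)/10 = 0.1200
Numerator Σ_{t=1}^{8}(z_t−z̄)(z_{t+2}−z̄) = -8.6288
Denominator Σ(z_t−z̄)² = 25.4560
r_2 = -8.6288 / 25.4560 = -0.339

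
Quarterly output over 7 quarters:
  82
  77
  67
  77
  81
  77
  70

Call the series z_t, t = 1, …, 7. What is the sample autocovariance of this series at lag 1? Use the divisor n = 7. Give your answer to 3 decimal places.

-1.166

Mean z̄ = (82 + 77 + 67 + 77 + 81 + 77 + 70)/7 = 75.8571
Deviations: 6.1429, 1.1429, -8.8571, 1.1429, 5.1429, 1.1429, -5.8571
Σ_{t=1}^{6}(z_t−z̄)(z_{t+1}−z̄) = -8.1633
γ_1 = -8.1633 / 7 = -1.166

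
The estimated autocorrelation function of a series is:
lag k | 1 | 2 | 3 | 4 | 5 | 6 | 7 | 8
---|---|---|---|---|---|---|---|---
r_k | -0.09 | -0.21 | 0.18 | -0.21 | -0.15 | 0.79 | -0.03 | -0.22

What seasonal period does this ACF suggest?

6

The largest autocorrelation is r_6 = 0.79; the remaining lags stay at or below 0.18.
The dominant spike at lag 6 indicates a seasonal period of 6.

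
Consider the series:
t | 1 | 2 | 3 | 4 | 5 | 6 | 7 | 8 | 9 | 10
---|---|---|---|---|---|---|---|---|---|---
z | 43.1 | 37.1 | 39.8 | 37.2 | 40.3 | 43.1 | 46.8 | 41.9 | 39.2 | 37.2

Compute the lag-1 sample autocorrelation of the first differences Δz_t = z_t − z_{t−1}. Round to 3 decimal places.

First differences Δz: -6.0, 2.7, -2.6, 3.1, 2.8, 3.7, -4.9, -2.7, -2.0
Mean of differences = -0.6556
Numerator Σ(Δz_t−Δz̄)(Δz_{t+1}−Δz̄) = -10.7931
Denominator Σ(Δz_t−Δz̄)² = 112.6222
r_1(Δz) = -10.7931 / 112.6222 = -0.096

-0.096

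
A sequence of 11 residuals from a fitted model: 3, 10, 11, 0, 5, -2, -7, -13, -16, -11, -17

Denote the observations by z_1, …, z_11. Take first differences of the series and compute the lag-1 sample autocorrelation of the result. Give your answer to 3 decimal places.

-0.304

First differences Δz: 7, 1, -11, 5, -7, -5, -6, -3, 5, -6
Mean of differences = -2.0000
Numerator Σ(Δz_t−Δz̄)(Δz_{t+1}−Δz̄) = -102.0000
Denominator Σ(Δz_t−Δz̄)² = 336.0000
r_1(Δz) = -102.0000 / 336.0000 = -0.304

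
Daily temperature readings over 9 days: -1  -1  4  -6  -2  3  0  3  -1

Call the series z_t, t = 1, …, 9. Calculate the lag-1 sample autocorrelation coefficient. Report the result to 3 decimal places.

-0.311

Mean z̄ = (-1 − 1 + 4 − 6 − 2 + 3 + 0 + 3 − 1)/9 = -0.1111
Numerator Σ_{t=1}^{8}(z_t−z̄)(z_{t+1}−z̄) = -23.9012
Denominator Σ(z_t−z̄)² = 76.8889
r_1 = -23.9012 / 76.8889 = -0.311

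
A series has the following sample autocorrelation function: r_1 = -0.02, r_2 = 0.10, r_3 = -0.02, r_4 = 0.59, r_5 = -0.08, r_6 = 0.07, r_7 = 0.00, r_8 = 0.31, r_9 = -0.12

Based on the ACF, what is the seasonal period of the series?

The largest autocorrelation is r_4 = 0.59, with a weaker echo at lag 8 (0.31); the remaining lags stay at or below 0.10.
The dominant spike at lag 4 indicates a seasonal period of 4.

4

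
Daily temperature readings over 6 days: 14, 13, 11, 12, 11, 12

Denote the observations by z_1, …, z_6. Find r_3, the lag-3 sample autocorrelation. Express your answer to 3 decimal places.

Mean z̄ = (14 + 13 + 11 + 12 + 11 + 12)/6 = 12.1667
Deviations from mean: 1.8333, 0.8333, -1.1667, -0.1667, -1.1667, -0.1667
Σ(z_t−z̄)(z_{t+3}−z̄) = (-0.3056) + (-0.9722) + (0.1944) = -1.0833
Denominator Σ(z_t−z̄)² = 6.8333
r_3 = -1.0833 / 6.8333 = -0.159

-0.159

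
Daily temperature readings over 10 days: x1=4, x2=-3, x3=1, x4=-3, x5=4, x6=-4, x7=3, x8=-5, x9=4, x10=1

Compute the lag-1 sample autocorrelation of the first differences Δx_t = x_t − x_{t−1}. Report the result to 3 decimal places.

-0.850

First differences Δx: -7, 4, -4, 7, -8, 7, -8, 9, -3
Mean of differences = -0.3333
Numerator Σ(Δx_t−Δx̄)(Δx_{t+1}−Δx̄) = -336.7778
Denominator Σ(Δx_t−Δx̄)² = 396.0000
r_1(Δx) = -336.7778 / 396.0000 = -0.850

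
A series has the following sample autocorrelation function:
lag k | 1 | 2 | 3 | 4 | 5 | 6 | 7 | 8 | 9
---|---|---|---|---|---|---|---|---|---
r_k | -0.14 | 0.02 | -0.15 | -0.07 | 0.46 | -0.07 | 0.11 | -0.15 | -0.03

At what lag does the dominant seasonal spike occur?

5

The largest autocorrelation is r_5 = 0.46; the remaining lags stay at or below 0.11.
The dominant spike at lag 5 indicates a seasonal period of 5.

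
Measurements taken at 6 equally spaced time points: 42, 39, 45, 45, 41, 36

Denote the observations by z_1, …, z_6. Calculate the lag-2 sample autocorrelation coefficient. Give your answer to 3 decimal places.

-0.438

Mean z̄ = (42 + 39 + 45 + 45 + 41 + 36)/6 = 41.3333
Deviations from mean: 0.6667, -2.3333, 3.6667, 3.6667, -0.3333, -5.3333
Σ(z_t−z̄)(z_{t+2}−z̄) = (2.4444) + (-8.5556) + (-1.2222) + (-19.5556) = -26.8889
Denominator Σ(z_t−z̄)² = 61.3333
r_2 = -26.8889 / 61.3333 = -0.438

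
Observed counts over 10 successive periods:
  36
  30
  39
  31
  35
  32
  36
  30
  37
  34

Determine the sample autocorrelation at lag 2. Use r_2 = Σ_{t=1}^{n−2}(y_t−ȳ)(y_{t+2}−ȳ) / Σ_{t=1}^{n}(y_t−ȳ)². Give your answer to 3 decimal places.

Mean ȳ = (36 + 30 + 39 + 31 + 35 + 32 + 36 + 30 + 37 + 34)/10 = 34.0000
Numerator Σ_{t=1}^{8}(y_t−ȳ)(y_{t+2}−ȳ) = 49.0000
Denominator Σ(y_t−ȳ)² = 88.0000
r_2 = 49.0000 / 88.0000 = 0.557

0.557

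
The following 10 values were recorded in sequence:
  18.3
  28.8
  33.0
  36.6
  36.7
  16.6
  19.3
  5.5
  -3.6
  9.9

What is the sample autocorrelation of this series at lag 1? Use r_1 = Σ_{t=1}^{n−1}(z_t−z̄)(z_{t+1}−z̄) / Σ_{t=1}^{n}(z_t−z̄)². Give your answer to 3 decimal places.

0.669

Mean z̄ = (18.3 + 28.8 + 33.0 + 36.6 + 36.7 + 16.6 + 19.3 + 5.5 − 3.6 + 9.9)/10 = 20.1100
Numerator Σ_{t=1}^{9}(z_t−z̄)(z_{t+1}−z̄) = 1127.3389
Denominator Σ(z_t−z̄)² = 1684.9290
r_1 = 1127.3389 / 1684.9290 = 0.669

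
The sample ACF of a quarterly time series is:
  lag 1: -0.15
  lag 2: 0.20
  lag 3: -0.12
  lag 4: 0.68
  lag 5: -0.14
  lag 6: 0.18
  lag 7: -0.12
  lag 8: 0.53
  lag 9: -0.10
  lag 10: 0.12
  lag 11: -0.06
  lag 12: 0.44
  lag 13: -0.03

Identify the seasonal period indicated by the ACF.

The largest autocorrelation is r_4 = 0.68, with weaker echoes at lags 8 (0.53) and 12 (0.44); the remaining lags stay at or below 0.20.
The dominant spike at lag 4 indicates a seasonal period of 4.

4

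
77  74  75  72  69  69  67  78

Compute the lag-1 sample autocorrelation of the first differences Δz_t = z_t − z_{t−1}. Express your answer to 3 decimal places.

-0.118

First differences Δz: -3, 1, -3, -3, 0, -2, 11
Mean of differences = 0.1429
Numerator Σ(Δz_t−Δz̄)(Δz_{t+1}−Δz̄) = -18.0204
Denominator Σ(Δz_t−Δz̄)² = 152.8571
r_1(Δz) = -18.0204 / 152.8571 = -0.118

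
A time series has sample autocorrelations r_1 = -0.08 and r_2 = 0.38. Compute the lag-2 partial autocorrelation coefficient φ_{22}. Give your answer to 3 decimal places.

0.376

φ_{22} = (r_2 − r_1²) / (1 − r_1²)
r_1² = (-0.08)² = 0.0064
Numerator = 0.38 − 0.0064 = 0.3736; denominator = 1 − 0.0064 = 0.9936
φ_{22} = 0.3736 / 0.9936 = 0.376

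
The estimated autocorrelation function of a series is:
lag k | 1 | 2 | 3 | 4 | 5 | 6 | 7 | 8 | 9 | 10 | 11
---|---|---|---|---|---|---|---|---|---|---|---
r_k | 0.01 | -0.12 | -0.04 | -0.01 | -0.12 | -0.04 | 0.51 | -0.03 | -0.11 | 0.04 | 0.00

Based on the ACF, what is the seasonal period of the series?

7

The largest autocorrelation is r_7 = 0.51; the remaining lags stay at or below 0.04.
The dominant spike at lag 7 indicates a seasonal period of 7.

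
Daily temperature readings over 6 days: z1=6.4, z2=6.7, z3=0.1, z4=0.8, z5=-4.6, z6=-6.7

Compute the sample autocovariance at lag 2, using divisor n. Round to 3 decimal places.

-0.105

Mean z̄ = (6.4 + 6.7 + 0.1 + 0.8 − 4.6 − 6.7)/6 = 0.4500
Deviations: 5.9500, 6.2500, -0.3500, 0.3500, -5.0500, -7.1500
Σ_{t=1}^{4}(z_t−z̄)(z_{t+2}−z̄) = -0.6300
γ_2 = -0.6300 / 6 = -0.105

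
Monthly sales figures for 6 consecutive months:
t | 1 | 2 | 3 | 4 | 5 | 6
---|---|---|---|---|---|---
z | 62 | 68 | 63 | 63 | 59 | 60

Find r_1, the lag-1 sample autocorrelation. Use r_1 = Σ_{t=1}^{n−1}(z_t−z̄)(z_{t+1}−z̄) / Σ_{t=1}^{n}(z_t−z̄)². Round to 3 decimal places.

Mean z̄ = (62 + 68 + 63 + 63 + 59 + 60)/6 = 62.5000
Deviations from mean: -0.5000, 5.5000, 0.5000, 0.5000, -3.5000, -2.5000
Σ(z_t−z̄)(z_{t+1}−z̄) = (-2.7500) + (2.7500) + (0.2500) + (-1.7500) + (8.7500) = 7.2500
Denominator Σ(z_t−z̄)² = 49.5000
r_1 = 7.2500 / 49.5000 = 0.146

0.146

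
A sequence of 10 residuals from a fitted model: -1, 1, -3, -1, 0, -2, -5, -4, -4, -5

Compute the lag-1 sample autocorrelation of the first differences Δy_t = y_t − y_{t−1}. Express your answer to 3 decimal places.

First differences Δy: 2, -4, 2, 1, -2, -3, 1, 0, -1
Mean of differences = -0.4444
Numerator Σ(Δy_t−Δȳ)(Δy_{t+1}−Δȳ) = -15.4198
Denominator Σ(Δy_t−Δȳ)² = 38.2222
r_1(Δy) = -15.4198 / 38.2222 = -0.403

-0.403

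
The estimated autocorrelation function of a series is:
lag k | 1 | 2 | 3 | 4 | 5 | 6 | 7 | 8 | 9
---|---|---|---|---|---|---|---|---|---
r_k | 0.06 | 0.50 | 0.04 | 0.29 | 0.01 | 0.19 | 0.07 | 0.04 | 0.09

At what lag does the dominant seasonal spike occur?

The largest autocorrelation is r_2 = 0.50, with weaker echoes at lags 4 (0.29) and 6 (0.19); the remaining lags stay at or below 0.09.
The dominant spike at lag 2 indicates a seasonal period of 2.

2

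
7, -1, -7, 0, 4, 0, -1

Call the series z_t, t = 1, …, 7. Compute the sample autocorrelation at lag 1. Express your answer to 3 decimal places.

Mean z̄ = (7 − 1 − 7 + 0 + 4 + 0 − 1)/7 = 0.2857
Deviations from mean: 6.7143, -1.2857, -7.2857, -0.2857, 3.7143, -0.2857, -1.2857
Σ(z_t−z̄)(z_{t+1}−z̄) = (-8.6327) + (9.3673) + (2.0816) + (-1.0612) + (-1.0612) + (0.3673) = 1.0612
Denominator Σ(z_t−z̄)² = 115.4286
r_1 = 1.0612 / 115.4286 = 0.009

0.009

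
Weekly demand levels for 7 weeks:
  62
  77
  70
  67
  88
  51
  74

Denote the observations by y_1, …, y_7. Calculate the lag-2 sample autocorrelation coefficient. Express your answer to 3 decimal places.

Mean ȳ = (62 + 77 + 70 + 67 + 88 + 51 + 74)/7 = 69.8571
Deviations from mean: -7.8571, 7.1429, 0.1429, -2.8571, 18.1429, -18.8571, 4.1429
Numerator Σ_{t=1}^{5}(y_t−ȳ)(y_{t+2}−ȳ) = 110.1020
Denominator Σ(y_t−ȳ)² = 822.8571
r_2 = 110.1020 / 822.8571 = 0.134

0.134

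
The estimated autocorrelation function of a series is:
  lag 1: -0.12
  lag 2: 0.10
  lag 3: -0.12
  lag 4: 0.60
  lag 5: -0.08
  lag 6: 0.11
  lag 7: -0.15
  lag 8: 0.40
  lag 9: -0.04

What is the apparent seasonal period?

The largest autocorrelation is r_4 = 0.60, with a weaker echo at lag 8 (0.40); the remaining lags stay at or below 0.11.
The dominant spike at lag 4 indicates a seasonal period of 4.

4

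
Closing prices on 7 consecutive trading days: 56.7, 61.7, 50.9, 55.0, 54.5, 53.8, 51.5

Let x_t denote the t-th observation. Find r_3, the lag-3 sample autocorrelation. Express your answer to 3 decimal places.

0.019

Mean x̄ = (56.7 + 61.7 + 50.9 + 55.0 + 54.5 + 53.8 + 51.5)/7 = 54.8714
Σ(x_t−x̄)(x_{t+3}−x̄) = (0.2351) + (-2.5363) + (4.2551) + (-0.4335) = 1.5204
Denominator Σ(x_t−x̄)² = 78.4143
r_3 = 1.5204 / 78.4143 = 0.019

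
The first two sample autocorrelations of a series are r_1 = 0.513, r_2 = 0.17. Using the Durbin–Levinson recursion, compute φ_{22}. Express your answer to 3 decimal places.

-0.126

φ_{22} = (r_2 − r_1²) / (1 − r_1²)
r_1² = (0.513)² = 0.263169
Numerator = 0.17 − 0.2632 = -0.0932; denominator = 1 − 0.2632 = 0.7368
φ_{22} = -0.0932 / 0.7368 = -0.126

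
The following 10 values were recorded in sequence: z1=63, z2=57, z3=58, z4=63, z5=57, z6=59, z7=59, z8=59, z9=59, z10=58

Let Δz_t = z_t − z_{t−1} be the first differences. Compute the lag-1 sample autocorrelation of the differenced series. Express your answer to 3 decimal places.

First differences Δz: -6, 1, 5, -6, 2, 0, 0, 0, -1
Mean of differences = -0.5556
Numerator Σ(Δz_t−Δz̄)(Δz_{t+1}−Δz̄) = -42.1975
Denominator Σ(Δz_t−Δz̄)² = 100.2222
r_1(Δz) = -42.1975 / 100.2222 = -0.421

-0.421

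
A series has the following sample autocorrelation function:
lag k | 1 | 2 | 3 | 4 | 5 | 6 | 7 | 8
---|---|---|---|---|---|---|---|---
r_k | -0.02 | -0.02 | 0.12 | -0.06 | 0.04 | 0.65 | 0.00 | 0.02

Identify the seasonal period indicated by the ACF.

6

The largest autocorrelation is r_6 = 0.65; the remaining lags stay at or below 0.12.
The dominant spike at lag 6 indicates a seasonal period of 6.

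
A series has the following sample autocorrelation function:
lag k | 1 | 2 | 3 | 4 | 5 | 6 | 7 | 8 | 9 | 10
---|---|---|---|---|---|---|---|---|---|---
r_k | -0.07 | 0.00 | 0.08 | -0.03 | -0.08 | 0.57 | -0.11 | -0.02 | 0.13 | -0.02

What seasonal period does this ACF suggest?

6

The largest autocorrelation is r_6 = 0.57; the remaining lags stay at or below 0.13.
The dominant spike at lag 6 indicates a seasonal period of 6.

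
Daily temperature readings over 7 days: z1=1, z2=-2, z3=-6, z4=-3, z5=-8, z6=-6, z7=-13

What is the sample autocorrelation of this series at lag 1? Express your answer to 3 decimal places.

0.145

Mean z̄ = (1 − 2 − 6 − 3 − 8 − 6 − 13)/7 = -5.2857
Deviations from mean: 6.2857, 3.2857, -0.7143, 2.2857, -2.7143, -0.7143, -7.7143
Σ(z_t−z̄)(z_{t+1}−z̄) = (20.6531) + (-2.3469) + (-1.6327) + (-6.2041) + (1.9388) + (5.5102) = 17.9184
Denominator Σ(z_t−z̄)² = 123.4286
r_1 = 17.9184 / 123.4286 = 0.145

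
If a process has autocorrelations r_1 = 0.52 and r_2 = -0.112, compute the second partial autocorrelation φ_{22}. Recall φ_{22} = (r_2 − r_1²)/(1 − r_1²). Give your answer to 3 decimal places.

φ_{22} = (r_2 − r_1²) / (1 − r_1²)
r_1² = (0.52)² = 0.2704
Numerator = -0.112 − 0.2704 = -0.3824; denominator = 1 − 0.2704 = 0.7296
φ_{22} = -0.3824 / 0.7296 = -0.524

-0.524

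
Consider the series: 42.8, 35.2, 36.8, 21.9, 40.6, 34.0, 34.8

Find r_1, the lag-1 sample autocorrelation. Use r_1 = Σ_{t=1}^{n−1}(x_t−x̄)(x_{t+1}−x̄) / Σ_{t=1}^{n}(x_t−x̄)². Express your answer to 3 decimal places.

Mean x̄ = (42.8 + 35.2 + 36.8 + 21.9 + 40.6 + 34.0 + 34.8)/7 = 35.1571
Σ(x_t−x̄)(x_{t+1}−x̄) = (0.3276) + (0.0704) + (-21.7796) + (-72.1567) + (-6.2982) + (0.4133) = -99.4233
Denominator Σ(x_t−x̄)² = 267.9571
r_1 = -99.4233 / 267.9571 = -0.371

-0.371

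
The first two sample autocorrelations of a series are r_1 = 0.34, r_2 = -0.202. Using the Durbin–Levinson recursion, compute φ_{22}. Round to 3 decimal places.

φ_{22} = (r_2 − r_1²) / (1 − r_1²)
r_1² = (0.34)² = 0.1156
Numerator = -0.202 − 0.1156 = -0.3176; denominator = 1 − 0.1156 = 0.8844
φ_{22} = -0.3176 / 0.8844 = -0.359

-0.359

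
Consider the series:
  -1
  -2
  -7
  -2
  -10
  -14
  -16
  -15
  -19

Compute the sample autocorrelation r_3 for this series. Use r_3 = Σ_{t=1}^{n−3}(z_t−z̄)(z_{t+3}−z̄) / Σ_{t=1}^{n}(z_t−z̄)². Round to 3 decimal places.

0.122

Mean z̄ = (-1 − 2 − 7 − 2 − 10 − 14 − 16 − 15 − 19)/9 = -9.5556
Σ(z_t−z̄)(z_{t+3}−z̄) = (64.6420) + (-3.3580) + (-11.3580) + (-48.6914) + (2.4198) + (41.9753) = 45.6296
Denominator Σ(z_t−z̄)² = 374.2222
r_3 = 45.6296 / 374.2222 = 0.122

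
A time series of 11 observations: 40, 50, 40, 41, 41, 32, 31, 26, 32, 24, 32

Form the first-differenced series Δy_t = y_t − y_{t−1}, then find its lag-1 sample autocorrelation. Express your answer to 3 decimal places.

-0.557

First differences Δy: 10, -10, 1, 0, -9, -1, -5, 6, -8, 8
Mean of differences = -0.8000
Numerator Σ(Δy_t−Δȳ)(Δy_{t+1}−Δȳ) = -259.4400
Denominator Σ(Δy_t−Δȳ)² = 465.6000
r_1(Δy) = -259.4400 / 465.6000 = -0.557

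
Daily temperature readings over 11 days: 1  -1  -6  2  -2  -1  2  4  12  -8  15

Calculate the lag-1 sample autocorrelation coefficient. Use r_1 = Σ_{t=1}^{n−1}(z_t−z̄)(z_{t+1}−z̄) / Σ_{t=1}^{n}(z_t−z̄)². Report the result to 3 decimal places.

-0.376

Mean z̄ = (1 − 1 − 6 + 2 − 2 − 1 + 2 + 4 + 12 − 8 + 15)/11 = 1.6364
Numerator Σ_{t=1}^{10}(z_t−z̄)(z_{t+1}−z̄) = -176.9504
Denominator Σ(z_t−z̄)² = 470.5455
r_1 = -176.9504 / 470.5455 = -0.376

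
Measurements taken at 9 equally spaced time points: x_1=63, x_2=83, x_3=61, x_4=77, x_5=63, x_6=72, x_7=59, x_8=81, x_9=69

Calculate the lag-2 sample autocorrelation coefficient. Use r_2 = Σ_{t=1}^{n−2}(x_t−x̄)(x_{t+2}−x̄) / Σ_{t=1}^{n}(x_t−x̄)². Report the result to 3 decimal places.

0.523

Mean x̄ = (63 + 83 + 61 + 77 + 63 + 72 + 59 + 81 + 69)/9 = 69.7778
Σ(x_t−x̄)(x_{t+2}−x̄) = (59.4938) + (95.4938) + (59.4938) + (16.0494) + (73.0494) + (24.9383) + (8.3827) = 336.9012
Denominator Σ(x_t−x̄)² = 643.5556
r_2 = 336.9012 / 643.5556 = 0.523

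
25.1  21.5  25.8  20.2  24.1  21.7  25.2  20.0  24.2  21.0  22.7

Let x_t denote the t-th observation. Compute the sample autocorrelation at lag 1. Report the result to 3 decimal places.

Mean x̄ = (25.1 + 21.5 + 25.8 + 20.2 + 24.1 + 21.7 + 25.2 + 20.0 + 24.2 + 21.0 + 22.7)/11 = 22.8636
Numerator Σ_{t=1}^{10}(x_t−x̄)(x_{t+1}−x̄) = -35.0286
Denominator Σ(x_t−x̄)² = 44.4055
r_1 = -35.0286 / 44.4055 = -0.789

-0.789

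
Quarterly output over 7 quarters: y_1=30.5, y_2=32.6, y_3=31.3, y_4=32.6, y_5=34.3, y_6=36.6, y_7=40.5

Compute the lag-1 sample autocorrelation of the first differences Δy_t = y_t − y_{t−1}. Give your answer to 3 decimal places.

0.084

First differences Δy: 2.1, -1.3, 1.3, 1.7, 2.3, 3.9
Mean of differences = 1.6667
Numerator Σ(Δy_t−Δȳ)(Δy_{t+1}−Δȳ) = 1.2256
Denominator Σ(Δy_t−Δȳ)² = 14.5133
r_1(Δy) = 1.2256 / 14.5133 = 0.084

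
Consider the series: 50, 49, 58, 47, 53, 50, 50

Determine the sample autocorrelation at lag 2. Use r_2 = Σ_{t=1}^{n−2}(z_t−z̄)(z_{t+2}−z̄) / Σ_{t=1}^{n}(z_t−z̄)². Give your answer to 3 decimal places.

0.224

Mean z̄ = (50 + 49 + 58 + 47 + 53 + 50 + 50)/7 = 51.0000
Deviations from mean: -1.0000, -2.0000, 7.0000, -4.0000, 2.0000, -1.0000, -1.0000
Numerator Σ_{t=1}^{5}(z_t−z̄)(z_{t+2}−z̄) = 17.0000
Denominator Σ(z_t−z̄)² = 76.0000
r_2 = 17.0000 / 76.0000 = 0.224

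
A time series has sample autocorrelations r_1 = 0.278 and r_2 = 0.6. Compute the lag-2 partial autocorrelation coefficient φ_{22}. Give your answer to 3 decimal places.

φ_{22} = (r_2 − r_1²) / (1 − r_1²)
r_1² = (0.278)² = 0.077284
Numerator = 0.6 − 0.0773 = 0.5227; denominator = 1 − 0.0773 = 0.9227
φ_{22} = 0.5227 / 0.9227 = 0.566

0.566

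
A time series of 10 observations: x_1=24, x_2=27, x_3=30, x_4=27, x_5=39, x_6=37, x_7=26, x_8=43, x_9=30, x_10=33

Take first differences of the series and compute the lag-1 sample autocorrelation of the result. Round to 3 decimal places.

First differences Δx: 3, 3, -3, 12, -2, -11, 17, -13, 3
Mean of differences = 1.0000
Numerator Σ(Δx_t−Δx̄)(Δx_{t+1}−Δx̄) = -489.0000
Denominator Σ(Δx_t−Δx̄)² = 754.0000
r_1(Δx) = -489.0000 / 754.0000 = -0.649

-0.649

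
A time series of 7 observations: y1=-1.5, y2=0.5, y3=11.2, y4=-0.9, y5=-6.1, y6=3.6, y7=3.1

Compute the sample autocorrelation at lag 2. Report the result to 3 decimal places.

-0.674

Mean ȳ = (-1.5 + 0.5 + 11.2 − 0.9 − 6.1 + 3.6 + 3.1)/7 = 1.4143
Deviations from mean: -2.9143, -0.9143, 9.7857, -2.3143, -7.5143, 2.1857, 1.6857
Numerator Σ_{t=1}^{5}(y_t−ȳ)(y_{t+2}−ȳ) = -117.6604
Denominator Σ(y_t−ȳ)² = 174.5286
r_2 = -117.6604 / 174.5286 = -0.674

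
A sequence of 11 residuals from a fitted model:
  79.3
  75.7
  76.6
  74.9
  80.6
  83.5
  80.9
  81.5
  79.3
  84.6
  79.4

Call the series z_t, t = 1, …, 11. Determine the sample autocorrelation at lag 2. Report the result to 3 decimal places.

Mean z̄ = (79.3 + 75.7 + 76.6 + 74.9 + 80.6 + 83.5 + 80.9 + 81.5 + 79.3 + 84.6 + 79.4)/11 = 79.6636
Numerator Σ_{t=1}^{9}(z_t−z̄)(z_{t+2}−z̄) = 15.7655
Denominator Σ(z_t−z̄)² = 92.9855
r_2 = 15.7655 / 92.9855 = 0.170

0.170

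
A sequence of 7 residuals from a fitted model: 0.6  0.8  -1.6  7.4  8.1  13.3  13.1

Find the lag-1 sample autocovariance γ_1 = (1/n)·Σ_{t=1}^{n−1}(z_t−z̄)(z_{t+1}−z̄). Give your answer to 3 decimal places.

18.139

Mean z̄ = (0.6 + 0.8 − 1.6 + 7.4 + 8.1 + 13.3 + 13.1)/7 = 5.9571
Deviations: -5.3571, -5.1571, -7.5571, 1.4429, 2.1429, 7.3429, 7.1429
Σ_{t=1}^{6}(z_t−z̄)(z_{t+1}−z̄) = 126.9724
γ_1 = 126.9724 / 7 = 18.139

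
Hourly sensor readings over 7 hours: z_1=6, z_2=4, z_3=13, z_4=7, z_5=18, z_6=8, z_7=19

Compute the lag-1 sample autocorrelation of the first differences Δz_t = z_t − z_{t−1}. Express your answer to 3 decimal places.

-0.854

First differences Δz: -2, 9, -6, 11, -10, 11
Mean of differences = 2.1667
Numerator Σ(Δz_t−Δz̄)(Δz_{t+1}−Δz̄) = -371.3611
Denominator Σ(Δz_t−Δz̄)² = 434.8333
r_1(Δz) = -371.3611 / 434.8333 = -0.854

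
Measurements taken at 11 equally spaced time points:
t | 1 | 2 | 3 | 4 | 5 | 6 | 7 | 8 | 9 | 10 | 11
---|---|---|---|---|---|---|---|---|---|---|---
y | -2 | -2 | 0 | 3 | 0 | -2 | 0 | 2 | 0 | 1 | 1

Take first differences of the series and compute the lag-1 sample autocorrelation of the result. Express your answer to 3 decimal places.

First differences Δy: 0, 2, 3, -3, -2, 2, 2, -2, 1, 0
Mean of differences = 0.3000
Numerator Σ(Δy_t−Δȳ)(Δy_{t+1}−Δȳ) = -3.9900
Denominator Σ(Δy_t−Δȳ)² = 38.1000
r_1(Δy) = -3.9900 / 38.1000 = -0.105

-0.105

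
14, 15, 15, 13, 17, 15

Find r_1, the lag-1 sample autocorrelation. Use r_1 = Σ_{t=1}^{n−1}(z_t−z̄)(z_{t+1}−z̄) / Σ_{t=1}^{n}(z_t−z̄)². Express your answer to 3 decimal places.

-0.456

Mean z̄ = (14 + 15 + 15 + 13 + 17 + 15)/6 = 14.8333
Deviations from mean: -0.8333, 0.1667, 0.1667, -1.8333, 2.1667, 0.1667
Σ(z_t−z̄)(z_{t+1}−z̄) = (-0.1389) + (0.0278) + (-0.3056) + (-3.9722) + (0.3611) = -4.0278
Denominator Σ(z_t−z̄)² = 8.8333
r_1 = -4.0278 / 8.8333 = -0.456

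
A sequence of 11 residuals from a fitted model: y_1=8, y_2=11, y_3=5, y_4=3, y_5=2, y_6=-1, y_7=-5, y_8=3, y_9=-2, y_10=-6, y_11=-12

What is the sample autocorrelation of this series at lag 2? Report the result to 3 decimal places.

0.182

Mean ȳ = (8 + 11 + 5 + 3 + 2 − 1 − 5 + 3 − 2 − 6 − 12)/11 = 0.5455
Numerator Σ_{t=1}^{9}(y_t−ȳ)(y_{t+2}−ȳ) = 79.6777
Denominator Σ(y_t−ȳ)² = 438.7273
r_2 = 79.6777 / 438.7273 = 0.182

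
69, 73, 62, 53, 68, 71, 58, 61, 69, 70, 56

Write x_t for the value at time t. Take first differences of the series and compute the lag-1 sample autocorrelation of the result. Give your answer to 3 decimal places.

-0.115

First differences Δx: 4, -11, -9, 15, 3, -13, 3, 8, 1, -14
Mean of differences = -1.3000
Numerator Σ(Δx_t−Δx̄)(Δx_{t+1}−Δx̄) = -100.5900
Denominator Σ(Δx_t−Δx̄)² = 874.1000
r_1(Δx) = -100.5900 / 874.1000 = -0.115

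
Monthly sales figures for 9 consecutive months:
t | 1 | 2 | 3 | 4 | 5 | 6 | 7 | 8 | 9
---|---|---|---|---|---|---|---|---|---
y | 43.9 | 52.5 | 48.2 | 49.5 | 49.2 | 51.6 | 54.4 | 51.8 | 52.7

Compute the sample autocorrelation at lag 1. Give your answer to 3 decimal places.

Mean ȳ = (43.9 + 52.5 + 48.2 + 49.5 + 49.2 + 51.6 + 54.4 + 51.8 + 52.7)/9 = 50.4222
Numerator Σ_{t=1}^{8}(y_t−ȳ)(y_{t+1}−ȳ) = -3.1283
Denominator Σ(y_t−ȳ)² = 78.4356
r_1 = -3.1283 / 78.4356 = -0.040

-0.040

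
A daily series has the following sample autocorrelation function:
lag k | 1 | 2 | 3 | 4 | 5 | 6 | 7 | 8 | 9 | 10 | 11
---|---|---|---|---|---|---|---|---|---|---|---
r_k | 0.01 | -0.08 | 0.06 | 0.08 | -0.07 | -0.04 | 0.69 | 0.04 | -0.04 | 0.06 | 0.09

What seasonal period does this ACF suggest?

The largest autocorrelation is r_7 = 0.69; the remaining lags stay at or below 0.09.
The dominant spike at lag 7 indicates a seasonal period of 7.

7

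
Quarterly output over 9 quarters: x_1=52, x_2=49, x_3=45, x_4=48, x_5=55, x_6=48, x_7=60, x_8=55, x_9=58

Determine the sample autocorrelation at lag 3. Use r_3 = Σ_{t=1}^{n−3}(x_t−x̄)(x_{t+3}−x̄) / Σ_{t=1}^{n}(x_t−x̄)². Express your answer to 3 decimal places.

-0.130

Mean x̄ = (52 + 49 + 45 + 48 + 55 + 48 + 60 + 55 + 58)/9 = 52.2222
Σ(x_t−x̄)(x_{t+3}−x̄) = (0.9383) + (-8.9506) + (30.4938) + (-32.8395) + (7.7160) + (-24.3951) = -27.0370
Denominator Σ(x_t−x̄)² = 207.5556
r_3 = -27.0370 / 207.5556 = -0.130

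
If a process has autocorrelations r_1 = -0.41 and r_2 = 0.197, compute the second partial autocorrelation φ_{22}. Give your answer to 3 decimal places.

0.035

φ_{22} = (r_2 − r_1²) / (1 − r_1²)
r_1² = (-0.41)² = 0.1681
Numerator = 0.197 − 0.1681 = 0.0289; denominator = 1 − 0.1681 = 0.8319
φ_{22} = 0.0289 / 0.8319 = 0.035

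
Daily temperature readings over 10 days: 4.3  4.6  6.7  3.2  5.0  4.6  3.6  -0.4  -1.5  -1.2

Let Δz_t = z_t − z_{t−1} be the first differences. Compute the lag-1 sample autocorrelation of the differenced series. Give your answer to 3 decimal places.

-0.267

First differences Δz: 0.3, 2.1, -3.5, 1.8, -0.4, -1.0, -4.0, -1.1, 0.3
Mean of differences = -0.6111
Numerator Σ(Δz_t−Δz̄)(Δz_{t+1}−Δz̄) = -9.3712
Denominator Σ(Δz_t−Δz̄)² = 35.0889
r_1(Δz) = -9.3712 / 35.0889 = -0.267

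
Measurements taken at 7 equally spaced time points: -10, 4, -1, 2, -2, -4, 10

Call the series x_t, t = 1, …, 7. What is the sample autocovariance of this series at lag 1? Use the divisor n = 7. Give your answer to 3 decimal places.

-11.738

Mean x̄ = (-10 + 4 − 1 + 2 − 2 − 4 + 10)/7 = -0.1429
Deviations: -9.8571, 4.1429, -0.8571, 2.1429, -1.8571, -3.8571, 10.1429
Σ_{t=1}^{6}(x_t−x̄)(x_{t+1}−x̄) = -82.1633
γ_1 = -82.1633 / 7 = -11.738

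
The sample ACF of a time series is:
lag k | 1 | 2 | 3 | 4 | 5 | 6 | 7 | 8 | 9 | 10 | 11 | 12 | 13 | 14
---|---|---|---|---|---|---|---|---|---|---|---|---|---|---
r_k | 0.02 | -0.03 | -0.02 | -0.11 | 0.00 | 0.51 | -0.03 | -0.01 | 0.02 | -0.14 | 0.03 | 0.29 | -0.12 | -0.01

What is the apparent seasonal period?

6

The largest autocorrelation is r_6 = 0.51, with a weaker echo at lag 12 (0.29); the remaining lags stay at or below 0.03.
The dominant spike at lag 6 indicates a seasonal period of 6.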